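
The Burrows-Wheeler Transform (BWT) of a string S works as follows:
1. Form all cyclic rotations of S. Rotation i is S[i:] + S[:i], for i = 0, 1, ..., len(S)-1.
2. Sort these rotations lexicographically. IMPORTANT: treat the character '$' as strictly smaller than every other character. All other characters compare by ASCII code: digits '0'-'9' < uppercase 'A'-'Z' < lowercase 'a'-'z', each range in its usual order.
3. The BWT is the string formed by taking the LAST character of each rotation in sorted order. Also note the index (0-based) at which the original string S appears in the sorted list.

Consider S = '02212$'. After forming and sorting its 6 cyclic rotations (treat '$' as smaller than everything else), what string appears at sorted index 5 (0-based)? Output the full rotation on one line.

All 6 rotations (rotation i = S[i:]+S[:i]):
  rot[0] = 02212$
  rot[1] = 2212$0
  rot[2] = 212$02
  rot[3] = 12$022
  rot[4] = 2$0221
  rot[5] = $02212
Sorted (with $ < everything):
  sorted[0] = $02212
  sorted[1] = 02212$
  sorted[2] = 12$022
  sorted[3] = 2$0221
  sorted[4] = 212$02
  sorted[5] = 2212$0
sorted[5] = 2212$0

Answer: 2212$0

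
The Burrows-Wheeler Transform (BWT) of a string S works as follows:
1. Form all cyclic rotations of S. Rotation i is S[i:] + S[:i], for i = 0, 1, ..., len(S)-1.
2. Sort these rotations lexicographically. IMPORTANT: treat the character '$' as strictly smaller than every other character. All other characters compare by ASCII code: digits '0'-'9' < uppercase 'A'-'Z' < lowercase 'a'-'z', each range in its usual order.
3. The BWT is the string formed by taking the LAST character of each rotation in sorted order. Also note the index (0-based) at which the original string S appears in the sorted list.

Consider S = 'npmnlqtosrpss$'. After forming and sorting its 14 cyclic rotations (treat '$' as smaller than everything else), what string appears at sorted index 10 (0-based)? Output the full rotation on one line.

All 14 rotations (rotation i = S[i:]+S[:i]):
  rot[0] = npmnlqtosrpss$
  rot[1] = pmnlqtosrpss$n
  rot[2] = mnlqtosrpss$np
  rot[3] = nlqtosrpss$npm
  rot[4] = lqtosrpss$npmn
  rot[5] = qtosrpss$npmnl
  rot[6] = tosrpss$npmnlq
  rot[7] = osrpss$npmnlqt
  rot[8] = srpss$npmnlqto
  rot[9] = rpss$npmnlqtos
  rot[10] = pss$npmnlqtosr
  rot[11] = ss$npmnlqtosrp
  rot[12] = s$npmnlqtosrps
  rot[13] = $npmnlqtosrpss
Sorted (with $ < everything):
  sorted[0] = $npmnlqtosrpss
  sorted[1] = lqtosrpss$npmn
  sorted[2] = mnlqtosrpss$np
  sorted[3] = nlqtosrpss$npm
  sorted[4] = npmnlqtosrpss$
  sorted[5] = osrpss$npmnlqt
  sorted[6] = pmnlqtosrpss$n
  sorted[7] = pss$npmnlqtosr
  sorted[8] = qtosrpss$npmnl
  sorted[9] = rpss$npmnlqtos
  sorted[10] = s$npmnlqtosrps
  sorted[11] = srpss$npmnlqto
  sorted[12] = ss$npmnlqtosrp
  sorted[13] = tosrpss$npmnlq
sorted[10] = s$npmnlqtosrps

Answer: s$npmnlqtosrps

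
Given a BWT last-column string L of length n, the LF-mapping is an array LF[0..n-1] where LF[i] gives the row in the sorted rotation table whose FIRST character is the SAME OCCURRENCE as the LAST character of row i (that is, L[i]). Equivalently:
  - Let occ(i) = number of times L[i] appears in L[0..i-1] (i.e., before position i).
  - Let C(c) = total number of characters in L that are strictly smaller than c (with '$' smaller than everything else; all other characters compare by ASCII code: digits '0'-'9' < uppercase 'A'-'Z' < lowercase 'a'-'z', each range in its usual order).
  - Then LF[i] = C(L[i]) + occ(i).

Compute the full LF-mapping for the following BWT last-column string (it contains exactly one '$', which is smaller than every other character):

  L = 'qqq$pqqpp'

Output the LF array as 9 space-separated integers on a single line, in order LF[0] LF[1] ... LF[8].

Char counts: '$':1, 'p':3, 'q':5
C (first-col start): C('$')=0, C('p')=1, C('q')=4
L[0]='q': occ=0, LF[0]=C('q')+0=4+0=4
L[1]='q': occ=1, LF[1]=C('q')+1=4+1=5
L[2]='q': occ=2, LF[2]=C('q')+2=4+2=6
L[3]='$': occ=0, LF[3]=C('$')+0=0+0=0
L[4]='p': occ=0, LF[4]=C('p')+0=1+0=1
L[5]='q': occ=3, LF[5]=C('q')+3=4+3=7
L[6]='q': occ=4, LF[6]=C('q')+4=4+4=8
L[7]='p': occ=1, LF[7]=C('p')+1=1+1=2
L[8]='p': occ=2, LF[8]=C('p')+2=1+2=3

Answer: 4 5 6 0 1 7 8 2 3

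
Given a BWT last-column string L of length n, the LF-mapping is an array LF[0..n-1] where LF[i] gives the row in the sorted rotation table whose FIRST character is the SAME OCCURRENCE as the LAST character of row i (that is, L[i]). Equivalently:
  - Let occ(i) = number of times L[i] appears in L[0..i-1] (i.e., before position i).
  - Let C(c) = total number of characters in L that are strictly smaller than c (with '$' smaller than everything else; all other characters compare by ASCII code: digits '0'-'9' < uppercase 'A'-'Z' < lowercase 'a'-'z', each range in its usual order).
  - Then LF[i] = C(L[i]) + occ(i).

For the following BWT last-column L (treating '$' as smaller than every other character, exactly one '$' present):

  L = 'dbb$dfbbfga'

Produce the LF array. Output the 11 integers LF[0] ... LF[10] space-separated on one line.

Char counts: '$':1, 'a':1, 'b':4, 'd':2, 'f':2, 'g':1
C (first-col start): C('$')=0, C('a')=1, C('b')=2, C('d')=6, C('f')=8, C('g')=10
L[0]='d': occ=0, LF[0]=C('d')+0=6+0=6
L[1]='b': occ=0, LF[1]=C('b')+0=2+0=2
L[2]='b': occ=1, LF[2]=C('b')+1=2+1=3
L[3]='$': occ=0, LF[3]=C('$')+0=0+0=0
L[4]='d': occ=1, LF[4]=C('d')+1=6+1=7
L[5]='f': occ=0, LF[5]=C('f')+0=8+0=8
L[6]='b': occ=2, LF[6]=C('b')+2=2+2=4
L[7]='b': occ=3, LF[7]=C('b')+3=2+3=5
L[8]='f': occ=1, LF[8]=C('f')+1=8+1=9
L[9]='g': occ=0, LF[9]=C('g')+0=10+0=10
L[10]='a': occ=0, LF[10]=C('a')+0=1+0=1

Answer: 6 2 3 0 7 8 4 5 9 10 1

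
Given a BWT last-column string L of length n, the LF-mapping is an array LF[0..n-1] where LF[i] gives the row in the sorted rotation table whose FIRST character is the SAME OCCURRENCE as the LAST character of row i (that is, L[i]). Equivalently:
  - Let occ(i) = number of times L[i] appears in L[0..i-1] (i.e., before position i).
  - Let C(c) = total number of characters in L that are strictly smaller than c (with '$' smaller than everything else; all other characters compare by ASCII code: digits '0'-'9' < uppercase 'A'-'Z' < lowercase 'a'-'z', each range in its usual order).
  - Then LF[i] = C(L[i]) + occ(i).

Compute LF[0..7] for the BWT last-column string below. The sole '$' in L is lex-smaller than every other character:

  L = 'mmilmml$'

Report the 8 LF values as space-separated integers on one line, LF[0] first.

Char counts: '$':1, 'i':1, 'l':2, 'm':4
C (first-col start): C('$')=0, C('i')=1, C('l')=2, C('m')=4
L[0]='m': occ=0, LF[0]=C('m')+0=4+0=4
L[1]='m': occ=1, LF[1]=C('m')+1=4+1=5
L[2]='i': occ=0, LF[2]=C('i')+0=1+0=1
L[3]='l': occ=0, LF[3]=C('l')+0=2+0=2
L[4]='m': occ=2, LF[4]=C('m')+2=4+2=6
L[5]='m': occ=3, LF[5]=C('m')+3=4+3=7
L[6]='l': occ=1, LF[6]=C('l')+1=2+1=3
L[7]='$': occ=0, LF[7]=C('$')+0=0+0=0

Answer: 4 5 1 2 6 7 3 0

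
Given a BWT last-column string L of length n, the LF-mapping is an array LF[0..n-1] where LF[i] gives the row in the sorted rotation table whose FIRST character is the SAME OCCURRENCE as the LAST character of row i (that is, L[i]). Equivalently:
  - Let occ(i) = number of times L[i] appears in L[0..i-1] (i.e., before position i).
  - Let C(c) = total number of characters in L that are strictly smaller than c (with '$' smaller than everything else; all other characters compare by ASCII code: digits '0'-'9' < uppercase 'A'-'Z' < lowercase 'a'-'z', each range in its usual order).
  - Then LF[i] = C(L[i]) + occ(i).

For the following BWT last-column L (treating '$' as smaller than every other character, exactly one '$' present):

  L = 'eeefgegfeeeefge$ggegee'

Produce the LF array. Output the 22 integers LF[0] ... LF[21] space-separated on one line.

Char counts: '$':1, 'e':12, 'f':3, 'g':6
C (first-col start): C('$')=0, C('e')=1, C('f')=13, C('g')=16
L[0]='e': occ=0, LF[0]=C('e')+0=1+0=1
L[1]='e': occ=1, LF[1]=C('e')+1=1+1=2
L[2]='e': occ=2, LF[2]=C('e')+2=1+2=3
L[3]='f': occ=0, LF[3]=C('f')+0=13+0=13
L[4]='g': occ=0, LF[4]=C('g')+0=16+0=16
L[5]='e': occ=3, LF[5]=C('e')+3=1+3=4
L[6]='g': occ=1, LF[6]=C('g')+1=16+1=17
L[7]='f': occ=1, LF[7]=C('f')+1=13+1=14
L[8]='e': occ=4, LF[8]=C('e')+4=1+4=5
L[9]='e': occ=5, LF[9]=C('e')+5=1+5=6
L[10]='e': occ=6, LF[10]=C('e')+6=1+6=7
L[11]='e': occ=7, LF[11]=C('e')+7=1+7=8
L[12]='f': occ=2, LF[12]=C('f')+2=13+2=15
L[13]='g': occ=2, LF[13]=C('g')+2=16+2=18
L[14]='e': occ=8, LF[14]=C('e')+8=1+8=9
L[15]='$': occ=0, LF[15]=C('$')+0=0+0=0
L[16]='g': occ=3, LF[16]=C('g')+3=16+3=19
L[17]='g': occ=4, LF[17]=C('g')+4=16+4=20
L[18]='e': occ=9, LF[18]=C('e')+9=1+9=10
L[19]='g': occ=5, LF[19]=C('g')+5=16+5=21
L[20]='e': occ=10, LF[20]=C('e')+10=1+10=11
L[21]='e': occ=11, LF[21]=C('e')+11=1+11=12

Answer: 1 2 3 13 16 4 17 14 5 6 7 8 15 18 9 0 19 20 10 21 11 12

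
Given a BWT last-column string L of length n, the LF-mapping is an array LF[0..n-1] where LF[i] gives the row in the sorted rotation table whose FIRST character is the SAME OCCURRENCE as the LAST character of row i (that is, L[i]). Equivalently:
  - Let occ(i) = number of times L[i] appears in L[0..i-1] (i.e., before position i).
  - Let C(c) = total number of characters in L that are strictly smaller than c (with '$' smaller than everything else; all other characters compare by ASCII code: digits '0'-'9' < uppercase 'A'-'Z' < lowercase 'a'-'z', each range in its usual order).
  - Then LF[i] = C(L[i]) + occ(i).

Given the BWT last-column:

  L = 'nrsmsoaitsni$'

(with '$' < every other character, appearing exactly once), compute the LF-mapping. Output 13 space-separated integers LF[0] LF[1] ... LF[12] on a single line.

Answer: 5 8 9 4 10 7 1 2 12 11 6 3 0

Derivation:
Char counts: '$':1, 'a':1, 'i':2, 'm':1, 'n':2, 'o':1, 'r':1, 's':3, 't':1
C (first-col start): C('$')=0, C('a')=1, C('i')=2, C('m')=4, C('n')=5, C('o')=7, C('r')=8, C('s')=9, C('t')=12
L[0]='n': occ=0, LF[0]=C('n')+0=5+0=5
L[1]='r': occ=0, LF[1]=C('r')+0=8+0=8
L[2]='s': occ=0, LF[2]=C('s')+0=9+0=9
L[3]='m': occ=0, LF[3]=C('m')+0=4+0=4
L[4]='s': occ=1, LF[4]=C('s')+1=9+1=10
L[5]='o': occ=0, LF[5]=C('o')+0=7+0=7
L[6]='a': occ=0, LF[6]=C('a')+0=1+0=1
L[7]='i': occ=0, LF[7]=C('i')+0=2+0=2
L[8]='t': occ=0, LF[8]=C('t')+0=12+0=12
L[9]='s': occ=2, LF[9]=C('s')+2=9+2=11
L[10]='n': occ=1, LF[10]=C('n')+1=5+1=6
L[11]='i': occ=1, LF[11]=C('i')+1=2+1=3
L[12]='$': occ=0, LF[12]=C('$')+0=0+0=0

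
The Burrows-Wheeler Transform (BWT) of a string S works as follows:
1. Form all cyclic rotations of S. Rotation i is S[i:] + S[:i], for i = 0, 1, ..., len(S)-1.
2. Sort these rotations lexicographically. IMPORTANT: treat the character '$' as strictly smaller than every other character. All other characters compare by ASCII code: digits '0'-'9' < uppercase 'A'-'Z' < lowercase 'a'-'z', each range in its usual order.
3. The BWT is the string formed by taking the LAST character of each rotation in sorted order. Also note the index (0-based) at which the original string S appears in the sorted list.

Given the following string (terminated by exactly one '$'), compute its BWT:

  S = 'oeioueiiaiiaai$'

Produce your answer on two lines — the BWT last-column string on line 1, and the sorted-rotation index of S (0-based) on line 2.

Answer: iiaiuoaiiaee$io
12

Derivation:
All 15 rotations (rotation i = S[i:]+S[:i]):
  rot[0] = oeioueiiaiiaai$
  rot[1] = eioueiiaiiaai$o
  rot[2] = ioueiiaiiaai$oe
  rot[3] = oueiiaiiaai$oei
  rot[4] = ueiiaiiaai$oeio
  rot[5] = eiiaiiaai$oeiou
  rot[6] = iiaiiaai$oeioue
  rot[7] = iaiiaai$oeiouei
  rot[8] = aiiaai$oeioueii
  rot[9] = iiaai$oeioueiia
  rot[10] = iaai$oeioueiiai
  rot[11] = aai$oeioueiiaii
  rot[12] = ai$oeioueiiaiia
  rot[13] = i$oeioueiiaiiaa
  rot[14] = $oeioueiiaiiaai
Sorted (with $ < everything):
  sorted[0] = $oeioueiiaiiaai  (last char: 'i')
  sorted[1] = aai$oeioueiiaii  (last char: 'i')
  sorted[2] = ai$oeioueiiaiia  (last char: 'a')
  sorted[3] = aiiaai$oeioueii  (last char: 'i')
  sorted[4] = eiiaiiaai$oeiou  (last char: 'u')
  sorted[5] = eioueiiaiiaai$o  (last char: 'o')
  sorted[6] = i$oeioueiiaiiaa  (last char: 'a')
  sorted[7] = iaai$oeioueiiai  (last char: 'i')
  sorted[8] = iaiiaai$oeiouei  (last char: 'i')
  sorted[9] = iiaai$oeioueiia  (last char: 'a')
  sorted[10] = iiaiiaai$oeioue  (last char: 'e')
  sorted[11] = ioueiiaiiaai$oe  (last char: 'e')
  sorted[12] = oeioueiiaiiaai$  (last char: '$')
  sorted[13] = oueiiaiiaai$oei  (last char: 'i')
  sorted[14] = ueiiaiiaai$oeio  (last char: 'o')
Last column: iiaiuoaiiaee$io
Original string S is at sorted index 12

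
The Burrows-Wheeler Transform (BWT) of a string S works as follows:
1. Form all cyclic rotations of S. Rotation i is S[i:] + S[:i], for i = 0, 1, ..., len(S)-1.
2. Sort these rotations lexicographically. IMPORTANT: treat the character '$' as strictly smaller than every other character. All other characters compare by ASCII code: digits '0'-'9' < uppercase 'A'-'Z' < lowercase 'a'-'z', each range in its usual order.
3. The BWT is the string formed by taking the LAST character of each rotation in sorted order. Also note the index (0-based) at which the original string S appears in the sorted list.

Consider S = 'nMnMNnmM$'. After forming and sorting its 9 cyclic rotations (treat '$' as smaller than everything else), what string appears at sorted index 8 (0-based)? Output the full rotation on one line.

Answer: nmM$nMnMN

Derivation:
All 9 rotations (rotation i = S[i:]+S[:i]):
  rot[0] = nMnMNnmM$
  rot[1] = MnMNnmM$n
  rot[2] = nMNnmM$nM
  rot[3] = MNnmM$nMn
  rot[4] = NnmM$nMnM
  rot[5] = nmM$nMnMN
  rot[6] = mM$nMnMNn
  rot[7] = M$nMnMNnm
  rot[8] = $nMnMNnmM
Sorted (with $ < everything):
  sorted[0] = $nMnMNnmM
  sorted[1] = M$nMnMNnm
  sorted[2] = MNnmM$nMn
  sorted[3] = MnMNnmM$n
  sorted[4] = NnmM$nMnM
  sorted[5] = mM$nMnMNn
  sorted[6] = nMNnmM$nM
  sorted[7] = nMnMNnmM$
  sorted[8] = nmM$nMnMN
sorted[8] = nmM$nMnMN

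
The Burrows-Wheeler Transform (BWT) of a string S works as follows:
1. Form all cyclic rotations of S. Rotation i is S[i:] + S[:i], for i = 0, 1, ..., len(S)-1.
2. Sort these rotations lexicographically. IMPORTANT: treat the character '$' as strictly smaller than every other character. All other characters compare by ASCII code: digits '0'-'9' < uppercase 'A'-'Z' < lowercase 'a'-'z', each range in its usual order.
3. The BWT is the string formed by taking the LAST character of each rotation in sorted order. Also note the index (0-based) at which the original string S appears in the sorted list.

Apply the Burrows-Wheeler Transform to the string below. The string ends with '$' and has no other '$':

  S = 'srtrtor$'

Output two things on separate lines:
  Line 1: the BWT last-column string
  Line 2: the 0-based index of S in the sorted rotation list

All 8 rotations (rotation i = S[i:]+S[:i]):
  rot[0] = srtrtor$
  rot[1] = rtrtor$s
  rot[2] = trtor$sr
  rot[3] = rtor$srt
  rot[4] = tor$srtr
  rot[5] = or$srtrt
  rot[6] = r$srtrto
  rot[7] = $srtrtor
Sorted (with $ < everything):
  sorted[0] = $srtrtor  (last char: 'r')
  sorted[1] = or$srtrt  (last char: 't')
  sorted[2] = r$srtrto  (last char: 'o')
  sorted[3] = rtor$srt  (last char: 't')
  sorted[4] = rtrtor$s  (last char: 's')
  sorted[5] = srtrtor$  (last char: '$')
  sorted[6] = tor$srtr  (last char: 'r')
  sorted[7] = trtor$sr  (last char: 'r')
Last column: rtots$rr
Original string S is at sorted index 5

Answer: rtots$rr
5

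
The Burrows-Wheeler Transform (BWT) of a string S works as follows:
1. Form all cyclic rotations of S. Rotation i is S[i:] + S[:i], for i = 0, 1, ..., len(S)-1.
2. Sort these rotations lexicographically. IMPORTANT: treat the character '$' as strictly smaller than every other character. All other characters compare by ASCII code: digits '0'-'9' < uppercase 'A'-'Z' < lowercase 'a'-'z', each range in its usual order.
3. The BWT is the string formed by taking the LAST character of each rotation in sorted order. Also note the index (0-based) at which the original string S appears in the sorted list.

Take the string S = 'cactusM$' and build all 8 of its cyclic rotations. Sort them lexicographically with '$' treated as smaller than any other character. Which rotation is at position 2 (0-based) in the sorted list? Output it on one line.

All 8 rotations (rotation i = S[i:]+S[:i]):
  rot[0] = cactusM$
  rot[1] = actusM$c
  rot[2] = ctusM$ca
  rot[3] = tusM$cac
  rot[4] = usM$cact
  rot[5] = sM$cactu
  rot[6] = M$cactus
  rot[7] = $cactusM
Sorted (with $ < everything):
  sorted[0] = $cactusM
  sorted[1] = M$cactus
  sorted[2] = actusM$c
  sorted[3] = cactusM$
  sorted[4] = ctusM$ca
  sorted[5] = sM$cactu
  sorted[6] = tusM$cac
  sorted[7] = usM$cact
sorted[2] = actusM$c

Answer: actusM$c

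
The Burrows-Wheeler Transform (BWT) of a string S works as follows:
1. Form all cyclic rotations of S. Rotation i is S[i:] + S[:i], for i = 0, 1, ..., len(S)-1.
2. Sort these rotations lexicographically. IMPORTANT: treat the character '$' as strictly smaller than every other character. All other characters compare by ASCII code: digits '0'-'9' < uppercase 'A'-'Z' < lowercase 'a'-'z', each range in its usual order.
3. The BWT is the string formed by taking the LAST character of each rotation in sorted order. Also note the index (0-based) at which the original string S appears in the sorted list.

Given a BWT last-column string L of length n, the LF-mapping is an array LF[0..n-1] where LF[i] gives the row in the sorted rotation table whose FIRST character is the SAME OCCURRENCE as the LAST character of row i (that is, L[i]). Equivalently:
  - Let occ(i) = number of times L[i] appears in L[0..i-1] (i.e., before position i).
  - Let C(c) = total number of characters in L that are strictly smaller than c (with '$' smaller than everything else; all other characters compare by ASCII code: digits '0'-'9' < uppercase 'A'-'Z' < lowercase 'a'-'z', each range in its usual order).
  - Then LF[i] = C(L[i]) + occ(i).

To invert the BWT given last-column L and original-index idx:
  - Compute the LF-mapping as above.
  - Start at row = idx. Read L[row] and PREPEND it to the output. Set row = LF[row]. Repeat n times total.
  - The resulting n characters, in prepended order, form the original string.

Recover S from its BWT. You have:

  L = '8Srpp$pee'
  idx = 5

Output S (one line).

LF mapping: 1 2 8 5 6 0 7 3 4
Walk LF starting at row 5, prepending L[row]:
  step 1: row=5, L[5]='$', prepend. Next row=LF[5]=0
  step 2: row=0, L[0]='8', prepend. Next row=LF[0]=1
  step 3: row=1, L[1]='S', prepend. Next row=LF[1]=2
  step 4: row=2, L[2]='r', prepend. Next row=LF[2]=8
  step 5: row=8, L[8]='e', prepend. Next row=LF[8]=4
  step 6: row=4, L[4]='p', prepend. Next row=LF[4]=6
  step 7: row=6, L[6]='p', prepend. Next row=LF[6]=7
  step 8: row=7, L[7]='e', prepend. Next row=LF[7]=3
  step 9: row=3, L[3]='p', prepend. Next row=LF[3]=5
Reversed output: pepperS8$

Answer: pepperS8$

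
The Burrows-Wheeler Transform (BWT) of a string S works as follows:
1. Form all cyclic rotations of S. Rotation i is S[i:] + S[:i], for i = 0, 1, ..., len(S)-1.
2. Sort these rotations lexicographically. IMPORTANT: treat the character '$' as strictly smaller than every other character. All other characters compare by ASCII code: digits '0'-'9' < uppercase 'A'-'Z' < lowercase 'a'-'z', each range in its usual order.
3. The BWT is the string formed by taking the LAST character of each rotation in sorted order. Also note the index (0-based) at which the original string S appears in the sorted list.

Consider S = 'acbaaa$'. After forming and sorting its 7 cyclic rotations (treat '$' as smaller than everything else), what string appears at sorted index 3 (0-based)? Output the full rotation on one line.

All 7 rotations (rotation i = S[i:]+S[:i]):
  rot[0] = acbaaa$
  rot[1] = cbaaa$a
  rot[2] = baaa$ac
  rot[3] = aaa$acb
  rot[4] = aa$acba
  rot[5] = a$acbaa
  rot[6] = $acbaaa
Sorted (with $ < everything):
  sorted[0] = $acbaaa
  sorted[1] = a$acbaa
  sorted[2] = aa$acba
  sorted[3] = aaa$acb
  sorted[4] = acbaaa$
  sorted[5] = baaa$ac
  sorted[6] = cbaaa$a
sorted[3] = aaa$acb

Answer: aaa$acb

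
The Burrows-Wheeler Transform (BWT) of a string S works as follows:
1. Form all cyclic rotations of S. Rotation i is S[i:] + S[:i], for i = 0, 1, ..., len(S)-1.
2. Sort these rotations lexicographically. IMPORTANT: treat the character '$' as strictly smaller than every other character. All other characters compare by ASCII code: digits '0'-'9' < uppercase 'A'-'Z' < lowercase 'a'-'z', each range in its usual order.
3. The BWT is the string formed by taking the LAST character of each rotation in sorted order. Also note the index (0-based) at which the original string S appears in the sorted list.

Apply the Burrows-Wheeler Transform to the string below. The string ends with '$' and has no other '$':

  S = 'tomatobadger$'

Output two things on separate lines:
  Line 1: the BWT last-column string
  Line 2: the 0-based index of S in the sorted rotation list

All 13 rotations (rotation i = S[i:]+S[:i]):
  rot[0] = tomatobadger$
  rot[1] = omatobadger$t
  rot[2] = matobadger$to
  rot[3] = atobadger$tom
  rot[4] = tobadger$toma
  rot[5] = obadger$tomat
  rot[6] = badger$tomato
  rot[7] = adger$tomatob
  rot[8] = dger$tomatoba
  rot[9] = ger$tomatobad
  rot[10] = er$tomatobadg
  rot[11] = r$tomatobadge
  rot[12] = $tomatobadger
Sorted (with $ < everything):
  sorted[0] = $tomatobadger  (last char: 'r')
  sorted[1] = adger$tomatob  (last char: 'b')
  sorted[2] = atobadger$tom  (last char: 'm')
  sorted[3] = badger$tomato  (last char: 'o')
  sorted[4] = dger$tomatoba  (last char: 'a')
  sorted[5] = er$tomatobadg  (last char: 'g')
  sorted[6] = ger$tomatobad  (last char: 'd')
  sorted[7] = matobadger$to  (last char: 'o')
  sorted[8] = obadger$tomat  (last char: 't')
  sorted[9] = omatobadger$t  (last char: 't')
  sorted[10] = r$tomatobadge  (last char: 'e')
  sorted[11] = tobadger$toma  (last char: 'a')
  sorted[12] = tomatobadger$  (last char: '$')
Last column: rbmoagdottea$
Original string S is at sorted index 12

Answer: rbmoagdottea$
12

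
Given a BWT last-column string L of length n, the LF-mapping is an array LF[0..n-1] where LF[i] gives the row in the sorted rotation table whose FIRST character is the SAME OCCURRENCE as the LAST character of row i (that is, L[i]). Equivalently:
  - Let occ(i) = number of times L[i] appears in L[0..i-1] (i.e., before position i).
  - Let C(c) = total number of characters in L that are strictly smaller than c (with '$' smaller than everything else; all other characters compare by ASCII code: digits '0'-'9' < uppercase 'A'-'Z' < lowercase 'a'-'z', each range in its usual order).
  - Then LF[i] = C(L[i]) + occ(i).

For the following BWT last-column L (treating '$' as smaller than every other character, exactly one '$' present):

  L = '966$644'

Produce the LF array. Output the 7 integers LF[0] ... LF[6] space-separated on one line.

Char counts: '$':1, '4':2, '6':3, '9':1
C (first-col start): C('$')=0, C('4')=1, C('6')=3, C('9')=6
L[0]='9': occ=0, LF[0]=C('9')+0=6+0=6
L[1]='6': occ=0, LF[1]=C('6')+0=3+0=3
L[2]='6': occ=1, LF[2]=C('6')+1=3+1=4
L[3]='$': occ=0, LF[3]=C('$')+0=0+0=0
L[4]='6': occ=2, LF[4]=C('6')+2=3+2=5
L[5]='4': occ=0, LF[5]=C('4')+0=1+0=1
L[6]='4': occ=1, LF[6]=C('4')+1=1+1=2

Answer: 6 3 4 0 5 1 2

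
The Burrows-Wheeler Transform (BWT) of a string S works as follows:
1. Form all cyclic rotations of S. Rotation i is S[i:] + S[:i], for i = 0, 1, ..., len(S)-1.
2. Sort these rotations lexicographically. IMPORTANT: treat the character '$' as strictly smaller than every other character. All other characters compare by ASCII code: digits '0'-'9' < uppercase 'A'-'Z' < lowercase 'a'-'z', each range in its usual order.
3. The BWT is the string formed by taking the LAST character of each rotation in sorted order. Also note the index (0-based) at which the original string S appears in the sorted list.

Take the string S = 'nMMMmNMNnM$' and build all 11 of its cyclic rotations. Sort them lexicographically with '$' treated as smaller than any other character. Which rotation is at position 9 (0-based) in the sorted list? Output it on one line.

Answer: nM$nMMMmNMN

Derivation:
All 11 rotations (rotation i = S[i:]+S[:i]):
  rot[0] = nMMMmNMNnM$
  rot[1] = MMMmNMNnM$n
  rot[2] = MMmNMNnM$nM
  rot[3] = MmNMNnM$nMM
  rot[4] = mNMNnM$nMMM
  rot[5] = NMNnM$nMMMm
  rot[6] = MNnM$nMMMmN
  rot[7] = NnM$nMMMmNM
  rot[8] = nM$nMMMmNMN
  rot[9] = M$nMMMmNMNn
  rot[10] = $nMMMmNMNnM
Sorted (with $ < everything):
  sorted[0] = $nMMMmNMNnM
  sorted[1] = M$nMMMmNMNn
  sorted[2] = MMMmNMNnM$n
  sorted[3] = MMmNMNnM$nM
  sorted[4] = MNnM$nMMMmN
  sorted[5] = MmNMNnM$nMM
  sorted[6] = NMNnM$nMMMm
  sorted[7] = NnM$nMMMmNM
  sorted[8] = mNMNnM$nMMM
  sorted[9] = nM$nMMMmNMN
  sorted[10] = nMMMmNMNnM$
sorted[9] = nM$nMMMmNMN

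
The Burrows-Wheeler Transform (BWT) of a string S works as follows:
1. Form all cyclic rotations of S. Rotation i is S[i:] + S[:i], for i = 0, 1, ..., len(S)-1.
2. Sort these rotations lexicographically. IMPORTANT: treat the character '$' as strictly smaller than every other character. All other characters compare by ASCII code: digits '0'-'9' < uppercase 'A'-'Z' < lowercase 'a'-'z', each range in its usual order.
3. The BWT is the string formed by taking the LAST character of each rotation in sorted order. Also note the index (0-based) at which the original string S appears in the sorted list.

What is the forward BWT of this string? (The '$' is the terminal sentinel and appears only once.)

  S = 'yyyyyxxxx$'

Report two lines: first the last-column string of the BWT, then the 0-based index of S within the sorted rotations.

Answer: xxxxyyyyy$
9

Derivation:
All 10 rotations (rotation i = S[i:]+S[:i]):
  rot[0] = yyyyyxxxx$
  rot[1] = yyyyxxxx$y
  rot[2] = yyyxxxx$yy
  rot[3] = yyxxxx$yyy
  rot[4] = yxxxx$yyyy
  rot[5] = xxxx$yyyyy
  rot[6] = xxx$yyyyyx
  rot[7] = xx$yyyyyxx
  rot[8] = x$yyyyyxxx
  rot[9] = $yyyyyxxxx
Sorted (with $ < everything):
  sorted[0] = $yyyyyxxxx  (last char: 'x')
  sorted[1] = x$yyyyyxxx  (last char: 'x')
  sorted[2] = xx$yyyyyxx  (last char: 'x')
  sorted[3] = xxx$yyyyyx  (last char: 'x')
  sorted[4] = xxxx$yyyyy  (last char: 'y')
  sorted[5] = yxxxx$yyyy  (last char: 'y')
  sorted[6] = yyxxxx$yyy  (last char: 'y')
  sorted[7] = yyyxxxx$yy  (last char: 'y')
  sorted[8] = yyyyxxxx$y  (last char: 'y')
  sorted[9] = yyyyyxxxx$  (last char: '$')
Last column: xxxxyyyyy$
Original string S is at sorted index 9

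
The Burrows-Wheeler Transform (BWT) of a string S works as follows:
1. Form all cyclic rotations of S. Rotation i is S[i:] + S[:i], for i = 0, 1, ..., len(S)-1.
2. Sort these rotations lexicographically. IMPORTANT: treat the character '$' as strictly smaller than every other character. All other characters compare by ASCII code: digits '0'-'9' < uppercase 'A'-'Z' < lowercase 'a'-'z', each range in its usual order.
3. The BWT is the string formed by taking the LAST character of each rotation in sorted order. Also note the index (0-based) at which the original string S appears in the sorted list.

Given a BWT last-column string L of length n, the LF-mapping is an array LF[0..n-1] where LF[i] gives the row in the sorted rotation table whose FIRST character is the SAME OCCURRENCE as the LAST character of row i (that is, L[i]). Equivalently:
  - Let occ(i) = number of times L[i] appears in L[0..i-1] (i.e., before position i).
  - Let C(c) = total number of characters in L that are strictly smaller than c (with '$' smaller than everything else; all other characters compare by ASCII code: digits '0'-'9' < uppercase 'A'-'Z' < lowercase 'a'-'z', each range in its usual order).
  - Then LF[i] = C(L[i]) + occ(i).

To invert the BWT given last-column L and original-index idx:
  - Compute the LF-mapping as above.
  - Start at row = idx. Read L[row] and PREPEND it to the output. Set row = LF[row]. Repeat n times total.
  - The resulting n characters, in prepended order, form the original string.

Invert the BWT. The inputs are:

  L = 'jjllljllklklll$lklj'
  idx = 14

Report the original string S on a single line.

LF mapping: 1 2 8 9 10 3 11 12 5 13 6 14 15 16 0 17 7 18 4
Walk LF starting at row 14, prepending L[row]:
  step 1: row=14, L[14]='$', prepend. Next row=LF[14]=0
  step 2: row=0, L[0]='j', prepend. Next row=LF[0]=1
  step 3: row=1, L[1]='j', prepend. Next row=LF[1]=2
  step 4: row=2, L[2]='l', prepend. Next row=LF[2]=8
  step 5: row=8, L[8]='k', prepend. Next row=LF[8]=5
  step 6: row=5, L[5]='j', prepend. Next row=LF[5]=3
  step 7: row=3, L[3]='l', prepend. Next row=LF[3]=9
  step 8: row=9, L[9]='l', prepend. Next row=LF[9]=13
  step 9: row=13, L[13]='l', prepend. Next row=LF[13]=16
  step 10: row=16, L[16]='k', prepend. Next row=LF[16]=7
  step 11: row=7, L[7]='l', prepend. Next row=LF[7]=12
  step 12: row=12, L[12]='l', prepend. Next row=LF[12]=15
  step 13: row=15, L[15]='l', prepend. Next row=LF[15]=17
  step 14: row=17, L[17]='l', prepend. Next row=LF[17]=18
  step 15: row=18, L[18]='j', prepend. Next row=LF[18]=4
  step 16: row=4, L[4]='l', prepend. Next row=LF[4]=10
  step 17: row=10, L[10]='k', prepend. Next row=LF[10]=6
  step 18: row=6, L[6]='l', prepend. Next row=LF[6]=11
  step 19: row=11, L[11]='l', prepend. Next row=LF[11]=14
Reversed output: llkljllllkllljkljj$

Answer: llkljllllkllljkljj$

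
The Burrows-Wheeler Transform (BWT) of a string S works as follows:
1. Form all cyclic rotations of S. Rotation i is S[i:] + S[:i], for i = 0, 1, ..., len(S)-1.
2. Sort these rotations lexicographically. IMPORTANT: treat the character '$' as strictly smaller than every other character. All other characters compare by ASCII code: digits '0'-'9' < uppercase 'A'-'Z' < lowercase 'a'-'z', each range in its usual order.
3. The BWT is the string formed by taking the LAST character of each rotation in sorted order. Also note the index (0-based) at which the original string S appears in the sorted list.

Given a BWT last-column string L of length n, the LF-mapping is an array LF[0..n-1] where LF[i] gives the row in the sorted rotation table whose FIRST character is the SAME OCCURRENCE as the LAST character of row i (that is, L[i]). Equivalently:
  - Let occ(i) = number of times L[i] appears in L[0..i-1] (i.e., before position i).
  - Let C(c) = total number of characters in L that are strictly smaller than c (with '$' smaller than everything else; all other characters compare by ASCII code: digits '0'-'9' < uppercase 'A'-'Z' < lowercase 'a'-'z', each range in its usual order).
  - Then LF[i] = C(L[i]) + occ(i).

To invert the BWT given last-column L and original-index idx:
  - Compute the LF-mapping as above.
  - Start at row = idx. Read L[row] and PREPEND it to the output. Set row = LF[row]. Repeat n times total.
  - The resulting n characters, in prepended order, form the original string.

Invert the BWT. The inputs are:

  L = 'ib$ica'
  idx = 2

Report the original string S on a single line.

Answer: baici$

Derivation:
LF mapping: 4 2 0 5 3 1
Walk LF starting at row 2, prepending L[row]:
  step 1: row=2, L[2]='$', prepend. Next row=LF[2]=0
  step 2: row=0, L[0]='i', prepend. Next row=LF[0]=4
  step 3: row=4, L[4]='c', prepend. Next row=LF[4]=3
  step 4: row=3, L[3]='i', prepend. Next row=LF[3]=5
  step 5: row=5, L[5]='a', prepend. Next row=LF[5]=1
  step 6: row=1, L[1]='b', prepend. Next row=LF[1]=2
Reversed output: baici$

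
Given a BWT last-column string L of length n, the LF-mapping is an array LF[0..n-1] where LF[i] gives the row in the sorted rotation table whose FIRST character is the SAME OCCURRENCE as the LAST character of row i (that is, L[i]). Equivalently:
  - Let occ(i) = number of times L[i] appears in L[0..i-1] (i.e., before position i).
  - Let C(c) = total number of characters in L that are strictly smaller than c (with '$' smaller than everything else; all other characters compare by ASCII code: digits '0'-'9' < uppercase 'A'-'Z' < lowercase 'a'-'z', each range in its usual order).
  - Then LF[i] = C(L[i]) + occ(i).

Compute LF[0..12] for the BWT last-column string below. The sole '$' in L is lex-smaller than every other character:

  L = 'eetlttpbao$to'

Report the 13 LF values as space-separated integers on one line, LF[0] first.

Char counts: '$':1, 'a':1, 'b':1, 'e':2, 'l':1, 'o':2, 'p':1, 't':4
C (first-col start): C('$')=0, C('a')=1, C('b')=2, C('e')=3, C('l')=5, C('o')=6, C('p')=8, C('t')=9
L[0]='e': occ=0, LF[0]=C('e')+0=3+0=3
L[1]='e': occ=1, LF[1]=C('e')+1=3+1=4
L[2]='t': occ=0, LF[2]=C('t')+0=9+0=9
L[3]='l': occ=0, LF[3]=C('l')+0=5+0=5
L[4]='t': occ=1, LF[4]=C('t')+1=9+1=10
L[5]='t': occ=2, LF[5]=C('t')+2=9+2=11
L[6]='p': occ=0, LF[6]=C('p')+0=8+0=8
L[7]='b': occ=0, LF[7]=C('b')+0=2+0=2
L[8]='a': occ=0, LF[8]=C('a')+0=1+0=1
L[9]='o': occ=0, LF[9]=C('o')+0=6+0=6
L[10]='$': occ=0, LF[10]=C('$')+0=0+0=0
L[11]='t': occ=3, LF[11]=C('t')+3=9+3=12
L[12]='o': occ=1, LF[12]=C('o')+1=6+1=7

Answer: 3 4 9 5 10 11 8 2 1 6 0 12 7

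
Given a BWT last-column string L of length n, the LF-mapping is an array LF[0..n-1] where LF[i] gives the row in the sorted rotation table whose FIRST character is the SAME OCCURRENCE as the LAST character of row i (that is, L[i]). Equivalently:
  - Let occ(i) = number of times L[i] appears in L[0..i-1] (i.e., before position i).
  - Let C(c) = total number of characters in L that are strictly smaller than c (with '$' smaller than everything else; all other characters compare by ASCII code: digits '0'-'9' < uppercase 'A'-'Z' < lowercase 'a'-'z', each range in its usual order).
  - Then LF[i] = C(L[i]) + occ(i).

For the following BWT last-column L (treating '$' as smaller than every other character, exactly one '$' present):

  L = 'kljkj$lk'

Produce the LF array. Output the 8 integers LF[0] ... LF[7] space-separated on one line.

Answer: 3 6 1 4 2 0 7 5

Derivation:
Char counts: '$':1, 'j':2, 'k':3, 'l':2
C (first-col start): C('$')=0, C('j')=1, C('k')=3, C('l')=6
L[0]='k': occ=0, LF[0]=C('k')+0=3+0=3
L[1]='l': occ=0, LF[1]=C('l')+0=6+0=6
L[2]='j': occ=0, LF[2]=C('j')+0=1+0=1
L[3]='k': occ=1, LF[3]=C('k')+1=3+1=4
L[4]='j': occ=1, LF[4]=C('j')+1=1+1=2
L[5]='$': occ=0, LF[5]=C('$')+0=0+0=0
L[6]='l': occ=1, LF[6]=C('l')+1=6+1=7
L[7]='k': occ=2, LF[7]=C('k')+2=3+2=5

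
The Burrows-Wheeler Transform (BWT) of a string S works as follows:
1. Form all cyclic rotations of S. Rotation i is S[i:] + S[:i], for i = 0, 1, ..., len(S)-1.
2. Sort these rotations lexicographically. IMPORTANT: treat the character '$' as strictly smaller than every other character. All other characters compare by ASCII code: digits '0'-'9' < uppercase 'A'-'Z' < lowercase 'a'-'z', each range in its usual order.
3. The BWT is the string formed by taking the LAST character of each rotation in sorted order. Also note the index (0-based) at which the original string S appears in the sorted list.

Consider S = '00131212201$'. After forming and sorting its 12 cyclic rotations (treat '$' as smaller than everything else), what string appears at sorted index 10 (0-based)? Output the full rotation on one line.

All 12 rotations (rotation i = S[i:]+S[:i]):
  rot[0] = 00131212201$
  rot[1] = 0131212201$0
  rot[2] = 131212201$00
  rot[3] = 31212201$001
  rot[4] = 1212201$0013
  rot[5] = 212201$00131
  rot[6] = 12201$001312
  rot[7] = 2201$0013121
  rot[8] = 201$00131212
  rot[9] = 01$001312122
  rot[10] = 1$0013121220
  rot[11] = $00131212201
Sorted (with $ < everything):
  sorted[0] = $00131212201
  sorted[1] = 00131212201$
  sorted[2] = 01$001312122
  sorted[3] = 0131212201$0
  sorted[4] = 1$0013121220
  sorted[5] = 1212201$0013
  sorted[6] = 12201$001312
  sorted[7] = 131212201$00
  sorted[8] = 201$00131212
  sorted[9] = 212201$00131
  sorted[10] = 2201$0013121
  sorted[11] = 31212201$001
sorted[10] = 2201$0013121

Answer: 2201$0013121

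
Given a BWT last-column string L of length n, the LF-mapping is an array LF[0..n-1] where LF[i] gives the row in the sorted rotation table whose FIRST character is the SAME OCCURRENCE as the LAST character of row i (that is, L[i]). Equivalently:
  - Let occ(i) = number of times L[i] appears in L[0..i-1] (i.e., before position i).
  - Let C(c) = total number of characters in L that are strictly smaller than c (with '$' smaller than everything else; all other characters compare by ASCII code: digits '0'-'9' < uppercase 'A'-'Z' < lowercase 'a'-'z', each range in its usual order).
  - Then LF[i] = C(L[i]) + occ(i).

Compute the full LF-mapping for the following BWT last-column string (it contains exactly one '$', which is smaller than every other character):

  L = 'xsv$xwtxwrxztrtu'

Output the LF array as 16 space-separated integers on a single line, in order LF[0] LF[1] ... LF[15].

Char counts: '$':1, 'r':2, 's':1, 't':3, 'u':1, 'v':1, 'w':2, 'x':4, 'z':1
C (first-col start): C('$')=0, C('r')=1, C('s')=3, C('t')=4, C('u')=7, C('v')=8, C('w')=9, C('x')=11, C('z')=15
L[0]='x': occ=0, LF[0]=C('x')+0=11+0=11
L[1]='s': occ=0, LF[1]=C('s')+0=3+0=3
L[2]='v': occ=0, LF[2]=C('v')+0=8+0=8
L[3]='$': occ=0, LF[3]=C('$')+0=0+0=0
L[4]='x': occ=1, LF[4]=C('x')+1=11+1=12
L[5]='w': occ=0, LF[5]=C('w')+0=9+0=9
L[6]='t': occ=0, LF[6]=C('t')+0=4+0=4
L[7]='x': occ=2, LF[7]=C('x')+2=11+2=13
L[8]='w': occ=1, LF[8]=C('w')+1=9+1=10
L[9]='r': occ=0, LF[9]=C('r')+0=1+0=1
L[10]='x': occ=3, LF[10]=C('x')+3=11+3=14
L[11]='z': occ=0, LF[11]=C('z')+0=15+0=15
L[12]='t': occ=1, LF[12]=C('t')+1=4+1=5
L[13]='r': occ=1, LF[13]=C('r')+1=1+1=2
L[14]='t': occ=2, LF[14]=C('t')+2=4+2=6
L[15]='u': occ=0, LF[15]=C('u')+0=7+0=7

Answer: 11 3 8 0 12 9 4 13 10 1 14 15 5 2 6 7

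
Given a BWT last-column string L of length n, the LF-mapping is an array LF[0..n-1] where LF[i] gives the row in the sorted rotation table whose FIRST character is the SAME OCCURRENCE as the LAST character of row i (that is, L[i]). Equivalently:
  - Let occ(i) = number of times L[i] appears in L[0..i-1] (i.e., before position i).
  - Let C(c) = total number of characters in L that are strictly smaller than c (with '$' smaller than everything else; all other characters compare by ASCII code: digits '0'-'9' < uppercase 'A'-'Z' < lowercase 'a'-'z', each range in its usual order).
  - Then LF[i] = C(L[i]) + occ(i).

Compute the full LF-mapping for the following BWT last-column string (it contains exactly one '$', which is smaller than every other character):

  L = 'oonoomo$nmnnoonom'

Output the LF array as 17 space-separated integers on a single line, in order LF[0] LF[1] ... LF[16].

Answer: 9 10 4 11 12 1 13 0 5 2 6 7 14 15 8 16 3

Derivation:
Char counts: '$':1, 'm':3, 'n':5, 'o':8
C (first-col start): C('$')=0, C('m')=1, C('n')=4, C('o')=9
L[0]='o': occ=0, LF[0]=C('o')+0=9+0=9
L[1]='o': occ=1, LF[1]=C('o')+1=9+1=10
L[2]='n': occ=0, LF[2]=C('n')+0=4+0=4
L[3]='o': occ=2, LF[3]=C('o')+2=9+2=11
L[4]='o': occ=3, LF[4]=C('o')+3=9+3=12
L[5]='m': occ=0, LF[5]=C('m')+0=1+0=1
L[6]='o': occ=4, LF[6]=C('o')+4=9+4=13
L[7]='$': occ=0, LF[7]=C('$')+0=0+0=0
L[8]='n': occ=1, LF[8]=C('n')+1=4+1=5
L[9]='m': occ=1, LF[9]=C('m')+1=1+1=2
L[10]='n': occ=2, LF[10]=C('n')+2=4+2=6
L[11]='n': occ=3, LF[11]=C('n')+3=4+3=7
L[12]='o': occ=5, LF[12]=C('o')+5=9+5=14
L[13]='o': occ=6, LF[13]=C('o')+6=9+6=15
L[14]='n': occ=4, LF[14]=C('n')+4=4+4=8
L[15]='o': occ=7, LF[15]=C('o')+7=9+7=16
L[16]='m': occ=2, LF[16]=C('m')+2=1+2=3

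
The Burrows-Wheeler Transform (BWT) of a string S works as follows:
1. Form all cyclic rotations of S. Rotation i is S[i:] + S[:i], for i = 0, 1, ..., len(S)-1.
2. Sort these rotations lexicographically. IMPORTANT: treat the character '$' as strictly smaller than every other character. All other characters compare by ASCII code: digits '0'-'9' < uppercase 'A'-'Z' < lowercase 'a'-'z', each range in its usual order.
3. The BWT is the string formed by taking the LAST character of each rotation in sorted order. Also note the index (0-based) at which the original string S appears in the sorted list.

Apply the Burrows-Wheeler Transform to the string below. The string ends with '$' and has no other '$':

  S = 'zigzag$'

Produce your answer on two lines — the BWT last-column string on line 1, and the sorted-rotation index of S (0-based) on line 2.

Answer: gzaizg$
6

Derivation:
All 7 rotations (rotation i = S[i:]+S[:i]):
  rot[0] = zigzag$
  rot[1] = igzag$z
  rot[2] = gzag$zi
  rot[3] = zag$zig
  rot[4] = ag$zigz
  rot[5] = g$zigza
  rot[6] = $zigzag
Sorted (with $ < everything):
  sorted[0] = $zigzag  (last char: 'g')
  sorted[1] = ag$zigz  (last char: 'z')
  sorted[2] = g$zigza  (last char: 'a')
  sorted[3] = gzag$zi  (last char: 'i')
  sorted[4] = igzag$z  (last char: 'z')
  sorted[5] = zag$zig  (last char: 'g')
  sorted[6] = zigzag$  (last char: '$')
Last column: gzaizg$
Original string S is at sorted index 6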